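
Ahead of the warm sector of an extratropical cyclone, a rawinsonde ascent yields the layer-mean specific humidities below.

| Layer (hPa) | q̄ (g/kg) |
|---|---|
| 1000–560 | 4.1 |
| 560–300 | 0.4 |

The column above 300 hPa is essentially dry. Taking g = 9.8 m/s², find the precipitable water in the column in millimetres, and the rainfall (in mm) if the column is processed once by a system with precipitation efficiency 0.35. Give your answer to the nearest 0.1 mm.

PW ≈ 19.5 mm; rainfall ≈ 6.8 mm

Precipitable water is the column-integrated vapour mass per unit area: PW = (1/g) Σ q̄ Δp, with q in kg/kg and Δp in Pa (1 kg/m² of water = 1 mm).
Layer 1000–560 hPa: Δp = 440 hPa = 44000 Pa, q̄ = 0.0041 kg/kg → 0.0041 × 44000 / 9.8 = 18.41 mm
Layer 560–300 hPa: Δp = 260 hPa = 26000 Pa, q̄ = 0.0004 kg/kg → 0.0004 × 26000 / 9.8 = 1.06 mm
PW = 18.41 + 1.06 = 19.47 ≈ 19.5 mm.
Rainfall = ε × PW = 0.35 × 19.5 = 6.8 mm.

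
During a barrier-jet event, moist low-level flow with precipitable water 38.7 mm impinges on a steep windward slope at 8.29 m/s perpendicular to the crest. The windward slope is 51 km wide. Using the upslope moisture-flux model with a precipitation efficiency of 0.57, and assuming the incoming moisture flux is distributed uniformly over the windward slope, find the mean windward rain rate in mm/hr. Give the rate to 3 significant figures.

R ≈ 12.9 mm/hr

Incoming column moisture flux per unit ridge length: F = V × PW = 8.29 × 38.7 = 320.823 mm·m/s.
Spread over the 51 km slope with efficiency ε = 0.57: R = ε·F/W = 0.57 × 320.823 / 51000 m = 3.586e-03 mm/s.
R = 3.586e-03 × 3600 = 12.9 mm/hr.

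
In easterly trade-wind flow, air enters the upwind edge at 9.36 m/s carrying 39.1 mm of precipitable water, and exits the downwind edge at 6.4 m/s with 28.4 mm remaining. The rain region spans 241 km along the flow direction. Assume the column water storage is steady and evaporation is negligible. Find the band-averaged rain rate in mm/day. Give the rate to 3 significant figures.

Column moisture flux per unit crosswind length is F = V × PW.
Inflow: F_in = 9.36 × 39.1 = 365.976 mm·m/s
Outflow: F_out = 6.4 × 28.4 = 181.76 mm·m/s
Steady-state rate R = (F_in − F_out)/L = (365.976 − 181.76) / 241000 m = 7.644e-04 mm/s.
R = 7.644e-04 × 3600 × 24 = 66.0 mm/day.

R ≈ 66.0 mm/day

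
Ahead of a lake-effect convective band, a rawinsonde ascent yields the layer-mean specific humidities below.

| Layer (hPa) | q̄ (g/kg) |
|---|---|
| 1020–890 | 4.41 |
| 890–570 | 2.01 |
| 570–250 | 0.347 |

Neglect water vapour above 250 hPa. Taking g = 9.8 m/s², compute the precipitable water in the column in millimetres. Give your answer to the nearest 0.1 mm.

PW ≈ 13.5 mm

Precipitable water is the column-integrated vapour mass per unit area: PW = (1/g) Σ q̄ Δp, with q in kg/kg and Δp in Pa (1 kg/m² of water = 1 mm).
Layer 1020–890 hPa: Δp = 130 hPa = 13000 Pa, q̄ = 0.00441 kg/kg → 0.00441 × 13000 / 9.8 = 5.85 mm
Layer 890–570 hPa: Δp = 320 hPa = 32000 Pa, q̄ = 0.00201 kg/kg → 0.00201 × 32000 / 9.8 = 6.56 mm
Layer 570–250 hPa: Δp = 320 hPa = 32000 Pa, q̄ = 0.000347 kg/kg → 0.000347 × 32000 / 9.8 = 1.13 mm
PW = 5.85 + 6.56 + 1.13 = 13.54 ≈ 13.5 mm.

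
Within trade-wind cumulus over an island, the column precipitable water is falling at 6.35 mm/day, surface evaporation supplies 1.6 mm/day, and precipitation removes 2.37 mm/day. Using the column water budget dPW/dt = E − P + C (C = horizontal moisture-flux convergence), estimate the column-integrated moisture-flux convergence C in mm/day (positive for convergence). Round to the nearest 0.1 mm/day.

C ≈ -5.6 mm/day

dPW/dt = -6.35 mm/day.
C = dPW/dt − E + P = (-6.35) − 1.6 + 2.37 = -5.6 mm/day.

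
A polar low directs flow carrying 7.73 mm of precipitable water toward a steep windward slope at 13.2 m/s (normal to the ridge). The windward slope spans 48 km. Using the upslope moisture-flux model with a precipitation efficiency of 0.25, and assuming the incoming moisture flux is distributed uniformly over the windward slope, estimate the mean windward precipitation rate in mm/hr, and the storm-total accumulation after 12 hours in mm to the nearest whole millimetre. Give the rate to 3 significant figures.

R ≈ 1.91 mm/hr; total ≈ 23 mm

Incoming column moisture flux per unit ridge length: F = V × PW = 13.2 × 7.73 = 102.036 mm·m/s.
Spread over the 48 km slope with efficiency ε = 0.25: R = ε·F/W = 0.25 × 102.036 / 48000 m = 5.314e-04 mm/s.
R = 5.314e-04 × 3600 = 1.91 mm/hr.
Over 12 h: total = 1.91 × 12 = 22.92 ≈ 23 mm.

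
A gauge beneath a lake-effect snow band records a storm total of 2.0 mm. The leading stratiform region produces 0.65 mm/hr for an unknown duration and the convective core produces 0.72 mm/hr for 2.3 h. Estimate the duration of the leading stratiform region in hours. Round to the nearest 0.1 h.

duration ≈ 0.5 h

Known phases: 0.72 × 2.3 = 1.656 mm.
Remaining depth = 2.0 − 1.656 = 0.344 mm.
Duration = 0.344 / 0.65 = 0.5 h.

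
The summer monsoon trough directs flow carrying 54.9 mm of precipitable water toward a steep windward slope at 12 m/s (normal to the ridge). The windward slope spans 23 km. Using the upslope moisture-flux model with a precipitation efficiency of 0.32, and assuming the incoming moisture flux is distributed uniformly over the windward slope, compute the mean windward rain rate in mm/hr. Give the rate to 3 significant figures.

Incoming column moisture flux per unit ridge length: F = V × PW = 12 × 54.9 = 658.8 mm·m/s.
Spread over the 23 km slope with efficiency ε = 0.32: R = ε·F/W = 0.32 × 658.8 / 23000 m = 9.166e-03 mm/s.
R = 9.166e-03 × 3600 = 33.0 mm/hr.

R ≈ 33.0 mm/hr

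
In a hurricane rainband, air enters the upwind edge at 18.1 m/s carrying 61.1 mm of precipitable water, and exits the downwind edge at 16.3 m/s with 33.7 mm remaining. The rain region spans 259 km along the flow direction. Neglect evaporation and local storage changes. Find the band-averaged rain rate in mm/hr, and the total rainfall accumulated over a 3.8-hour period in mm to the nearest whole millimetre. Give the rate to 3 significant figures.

Column moisture flux per unit crosswind length is F = V × PW.
Inflow: F_in = 18.1 × 61.1 = 1105.91 mm·m/s
Outflow: F_out = 16.3 × 33.7 = 549.31 mm·m/s
Steady-state rate R = (F_in − F_out)/L = (1105.91 − 549.31) / 259000 m = 2.149e-03 mm/s.
R = 2.149e-03 × 3600 = 7.74 mm/hr.
Over 3.8 h: total = 7.74 × 3.8 = 29.412 ≈ 29 mm.

R ≈ 7.74 mm/hr; total ≈ 29 mm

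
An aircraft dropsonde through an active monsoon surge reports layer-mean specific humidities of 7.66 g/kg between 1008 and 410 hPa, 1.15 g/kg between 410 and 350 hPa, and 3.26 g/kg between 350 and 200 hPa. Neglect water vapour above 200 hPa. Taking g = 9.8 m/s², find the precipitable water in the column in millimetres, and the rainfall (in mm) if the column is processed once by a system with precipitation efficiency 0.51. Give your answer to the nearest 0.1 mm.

PW ≈ 52.4 mm; rainfall ≈ 26.7 mm

Precipitable water is the column-integrated vapour mass per unit area: PW = (1/g) Σ q̄ Δp, with q in kg/kg and Δp in Pa (1 kg/m² of water = 1 mm).
Layer 1008–410 hPa: Δp = 598 hPa = 59800 Pa, q̄ = 0.00766 kg/kg → 0.00766 × 59800 / 9.8 = 46.74 mm
Layer 410–350 hPa: Δp = 60 hPa = 6000 Pa, q̄ = 0.00115 kg/kg → 0.00115 × 6000 / 9.8 = 0.70 mm
Layer 350–200 hPa: Δp = 150 hPa = 15000 Pa, q̄ = 0.00326 kg/kg → 0.00326 × 15000 / 9.8 = 4.99 mm
PW = 46.74 + 0.70 + 4.99 = 52.43 ≈ 52.4 mm.
Rainfall = ε × PW = 0.51 × 52.4 = 26.7 mm.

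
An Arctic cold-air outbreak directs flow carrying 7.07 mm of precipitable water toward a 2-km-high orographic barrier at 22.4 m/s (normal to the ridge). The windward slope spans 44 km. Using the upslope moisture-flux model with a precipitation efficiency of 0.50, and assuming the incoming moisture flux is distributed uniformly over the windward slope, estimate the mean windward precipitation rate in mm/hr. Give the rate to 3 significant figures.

R ≈ 6.48 mm/hr

Incoming column moisture flux per unit ridge length: F = V × PW = 22.4 × 7.07 = 158.368 mm·m/s.
Spread over the 44 km slope with efficiency ε = 0.50: R = ε·F/W = 0.50 × 158.368 / 44000 m = 1.800e-03 mm/s.
R = 1.800e-03 × 3600 = 6.48 mm/hr.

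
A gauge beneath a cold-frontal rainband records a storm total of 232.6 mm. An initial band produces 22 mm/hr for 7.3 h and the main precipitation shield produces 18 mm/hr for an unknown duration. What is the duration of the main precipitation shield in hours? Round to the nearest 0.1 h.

duration ≈ 4.0 h

Known phases: 22 × 7.3 = 160.6 mm.
Remaining depth = 232.6 − 160.6 = 72 mm.
Duration = 72 / 18 = 4.0 h.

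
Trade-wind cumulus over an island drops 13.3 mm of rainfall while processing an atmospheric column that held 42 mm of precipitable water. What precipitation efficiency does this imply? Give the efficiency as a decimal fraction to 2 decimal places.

ε = rainfall / PW = 13.3 / 42 = 0.32.

ε ≈ 0.32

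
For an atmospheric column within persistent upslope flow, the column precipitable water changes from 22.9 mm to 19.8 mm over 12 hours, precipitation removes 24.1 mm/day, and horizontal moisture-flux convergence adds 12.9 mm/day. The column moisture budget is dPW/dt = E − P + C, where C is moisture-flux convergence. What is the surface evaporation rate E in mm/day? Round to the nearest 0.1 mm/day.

E ≈ 5.0 mm/day

dPW/dt = (19.8 − 22.9) mm / (12/24 day) = -6.200 mm/day.
E = dPW/dt + P − C = (-6.200) + 24.1 − (12.9) = 5.0 mm/day.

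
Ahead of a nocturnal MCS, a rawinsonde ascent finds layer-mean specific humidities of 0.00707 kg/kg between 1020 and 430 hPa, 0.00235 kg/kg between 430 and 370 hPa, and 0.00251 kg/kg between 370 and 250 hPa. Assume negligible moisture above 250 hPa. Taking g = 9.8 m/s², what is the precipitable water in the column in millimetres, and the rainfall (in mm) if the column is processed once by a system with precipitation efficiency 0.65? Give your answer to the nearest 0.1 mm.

Precipitable water is the column-integrated vapour mass per unit area: PW = (1/g) Σ q̄ Δp, with q in kg/kg and Δp in Pa (1 kg/m² of water = 1 mm).
Layer 1020–430 hPa: Δp = 590 hPa = 59000 Pa, q̄ = 0.00707 kg/kg → 0.00707 × 59000 / 9.8 = 42.56 mm
Layer 430–370 hPa: Δp = 60 hPa = 6000 Pa, q̄ = 0.00235 kg/kg → 0.00235 × 6000 / 9.8 = 1.44 mm
Layer 370–250 hPa: Δp = 120 hPa = 12000 Pa, q̄ = 0.00251 kg/kg → 0.00251 × 12000 / 9.8 = 3.07 mm
PW = 42.56 + 1.44 + 3.07 = 47.07 ≈ 47.1 mm.
Rainfall = ε × PW = 0.65 × 47.1 = 30.6 mm.

PW ≈ 47.1 mm; rainfall ≈ 30.6 mm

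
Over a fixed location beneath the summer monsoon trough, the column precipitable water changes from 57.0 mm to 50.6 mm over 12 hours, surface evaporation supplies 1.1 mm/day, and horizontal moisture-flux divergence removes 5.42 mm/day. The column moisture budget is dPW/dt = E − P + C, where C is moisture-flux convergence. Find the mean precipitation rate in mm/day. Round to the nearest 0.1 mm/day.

dPW/dt = (50.6 − 57.0) mm / (12/24 day) = -12.800 mm/day.
P = E + C − dPW/dt = 1.1 + (-5.42) − (-12.800) = 8.5 mm/day.

P ≈ 8.5 mm/day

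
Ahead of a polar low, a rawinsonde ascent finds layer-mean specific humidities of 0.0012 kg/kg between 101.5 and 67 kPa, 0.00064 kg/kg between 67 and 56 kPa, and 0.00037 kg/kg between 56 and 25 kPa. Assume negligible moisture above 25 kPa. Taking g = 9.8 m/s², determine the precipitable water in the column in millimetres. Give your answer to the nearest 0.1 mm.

PW ≈ 6.1 mm

Precipitable water is the column-integrated vapour mass per unit area: PW = (1/g) Σ q̄ Δp, with q in kg/kg and Δp in Pa (1 kg/m² of water = 1 mm).
Layer 101.5–67 kPa: Δp = 345 hPa = 34500 Pa, q̄ = 0.0012 kg/kg → 0.0012 × 34500 / 9.8 = 4.22 mm
Layer 67–56 kPa: Δp = 110 hPa = 11000 Pa, q̄ = 0.00064 kg/kg → 0.00064 × 11000 / 9.8 = 0.72 mm
Layer 56–25 kPa: Δp = 310 hPa = 31000 Pa, q̄ = 0.00037 kg/kg → 0.00037 × 31000 / 9.8 = 1.17 mm
PW = 4.22 + 0.72 + 1.17 = 6.11 ≈ 6.1 mm.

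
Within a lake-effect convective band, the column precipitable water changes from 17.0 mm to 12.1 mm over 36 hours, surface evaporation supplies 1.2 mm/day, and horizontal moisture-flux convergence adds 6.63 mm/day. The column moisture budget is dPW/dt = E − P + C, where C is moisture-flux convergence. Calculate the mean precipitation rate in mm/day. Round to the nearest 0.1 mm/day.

dPW/dt = (12.1 − 17.0) mm / (36/24 day) = -3.267 mm/day.
P = E + C − dPW/dt = 1.2 + (6.63) − (-3.267) = 11.1 mm/day.

P ≈ 11.1 mm/day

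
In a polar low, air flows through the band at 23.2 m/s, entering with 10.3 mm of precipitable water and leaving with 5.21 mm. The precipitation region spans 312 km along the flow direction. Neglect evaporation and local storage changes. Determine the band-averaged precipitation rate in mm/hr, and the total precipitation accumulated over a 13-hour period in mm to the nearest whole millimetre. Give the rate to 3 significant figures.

Column moisture flux per unit crosswind length is F = V × PW.
Inflow: F_in = 23.2 × 10.3 = 238.96 mm·m/s
Outflow: F_out = 23.2 × 5.21 = 120.872 mm·m/s
Steady-state rate R = (F_in − F_out)/L = (238.96 − 120.872) / 312000 m = 3.785e-04 mm/s.
R = 3.785e-04 × 3600 = 1.36 mm/hr.
Over 13 h: total = 1.36 × 13 = 17.68 ≈ 18 mm.

R ≈ 1.36 mm/hr; total ≈ 18 mm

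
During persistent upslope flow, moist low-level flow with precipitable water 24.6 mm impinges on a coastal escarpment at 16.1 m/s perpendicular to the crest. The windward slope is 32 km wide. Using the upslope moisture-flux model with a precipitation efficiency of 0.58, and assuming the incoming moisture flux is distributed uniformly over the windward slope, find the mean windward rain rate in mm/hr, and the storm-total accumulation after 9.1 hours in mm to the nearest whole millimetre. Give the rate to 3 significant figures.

Incoming column moisture flux per unit ridge length: F = V × PW = 16.1 × 24.6 = 396.06 mm·m/s.
Spread over the 32 km slope with efficiency ε = 0.58: R = ε·F/W = 0.58 × 396.06 / 32000 m = 7.179e-03 mm/s.
R = 7.179e-03 × 3600 = 25.8 mm/hr.
Over 9.1 h: total = 25.8 × 9.1 = 234.78 ≈ 235 mm.

R ≈ 25.8 mm/hr; total ≈ 235 mm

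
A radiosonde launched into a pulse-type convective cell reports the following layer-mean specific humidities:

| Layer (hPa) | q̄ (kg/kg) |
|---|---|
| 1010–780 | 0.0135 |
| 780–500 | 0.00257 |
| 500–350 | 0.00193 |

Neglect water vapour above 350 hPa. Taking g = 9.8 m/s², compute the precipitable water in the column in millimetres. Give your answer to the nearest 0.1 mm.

Precipitable water is the column-integrated vapour mass per unit area: PW = (1/g) Σ q̄ Δp, with q in kg/kg and Δp in Pa (1 kg/m² of water = 1 mm).
Layer 1010–780 hPa: Δp = 230 hPa = 23000 Pa, q̄ = 0.0135 kg/kg → 0.0135 × 23000 / 9.8 = 31.68 mm
Layer 780–500 hPa: Δp = 280 hPa = 28000 Pa, q̄ = 0.00257 kg/kg → 0.00257 × 28000 / 9.8 = 7.34 mm
Layer 500–350 hPa: Δp = 150 hPa = 15000 Pa, q̄ = 0.00193 kg/kg → 0.00193 × 15000 / 9.8 = 2.95 mm
PW = 31.68 + 7.34 + 2.95 = 41.97 ≈ 42.0 mm.

PW ≈ 42.0 mm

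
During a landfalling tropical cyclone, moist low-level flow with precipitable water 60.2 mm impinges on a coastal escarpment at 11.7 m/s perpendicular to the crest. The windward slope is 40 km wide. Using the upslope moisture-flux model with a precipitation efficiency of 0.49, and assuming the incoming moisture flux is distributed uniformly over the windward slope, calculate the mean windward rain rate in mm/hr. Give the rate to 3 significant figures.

Incoming column moisture flux per unit ridge length: F = V × PW = 11.7 × 60.2 = 704.34 mm·m/s.
Spread over the 40 km slope with efficiency ε = 0.49: R = ε·F/W = 0.49 × 704.34 / 40000 m = 8.628e-03 mm/s.
R = 8.628e-03 × 3600 = 31.1 mm/hr.

R ≈ 31.1 mm/hr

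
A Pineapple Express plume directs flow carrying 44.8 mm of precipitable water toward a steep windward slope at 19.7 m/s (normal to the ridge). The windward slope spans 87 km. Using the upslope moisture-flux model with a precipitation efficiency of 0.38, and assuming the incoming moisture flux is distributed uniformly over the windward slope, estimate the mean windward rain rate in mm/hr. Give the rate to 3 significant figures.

R ≈ 13.9 mm/hr

Incoming column moisture flux per unit ridge length: F = V × PW = 19.7 × 44.8 = 882.56 mm·m/s.
Spread over the 87 km slope with efficiency ε = 0.38: R = ε·F/W = 0.38 × 882.56 / 87000 m = 3.855e-03 mm/s.
R = 3.855e-03 × 3600 = 13.9 mm/hr.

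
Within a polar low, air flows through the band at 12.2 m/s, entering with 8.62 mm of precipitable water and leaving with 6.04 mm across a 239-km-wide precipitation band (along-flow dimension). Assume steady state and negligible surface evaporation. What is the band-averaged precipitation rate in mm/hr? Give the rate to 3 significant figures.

R ≈ 0.474 mm/hr

Column moisture flux per unit crosswind length is F = V × PW.
Inflow: F_in = 12.2 × 8.62 = 105.164 mm·m/s
Outflow: F_out = 12.2 × 6.04 = 73.688 mm·m/s
Steady-state rate R = (F_in − F_out)/L = (105.164 − 73.688) / 239000 m = 1.317e-04 mm/s.
R = 1.317e-04 × 3600 = 0.474 mm/hr.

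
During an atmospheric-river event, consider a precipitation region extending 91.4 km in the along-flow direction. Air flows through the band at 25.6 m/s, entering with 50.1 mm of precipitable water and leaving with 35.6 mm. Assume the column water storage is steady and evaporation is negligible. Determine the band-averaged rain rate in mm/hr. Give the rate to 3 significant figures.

Column moisture flux per unit crosswind length is F = V × PW.
Inflow: F_in = 25.6 × 50.1 = 1282.56 mm·m/s
Outflow: F_out = 25.6 × 35.6 = 911.36 mm·m/s
Steady-state rate R = (F_in − F_out)/L = (1282.56 − 911.36) / 91400 m = 4.061e-03 mm/s.
R = 4.061e-03 × 3600 = 14.6 mm/hr.

R ≈ 14.6 mm/hr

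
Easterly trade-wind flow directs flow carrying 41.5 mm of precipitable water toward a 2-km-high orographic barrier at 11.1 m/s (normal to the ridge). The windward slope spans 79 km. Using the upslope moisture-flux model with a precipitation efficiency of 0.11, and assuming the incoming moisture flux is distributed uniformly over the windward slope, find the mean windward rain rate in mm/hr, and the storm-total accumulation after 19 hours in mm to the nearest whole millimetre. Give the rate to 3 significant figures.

R ≈ 2.31 mm/hr; total ≈ 44 mm

Incoming column moisture flux per unit ridge length: F = V × PW = 11.1 × 41.5 = 460.65 mm·m/s.
Spread over the 79 km slope with efficiency ε = 0.11: R = ε·F/W = 0.11 × 460.65 / 79000 m = 6.414e-04 mm/s.
R = 6.414e-04 × 3600 = 2.31 mm/hr.
Over 19 h: total = 2.31 × 19 = 43.89 ≈ 44 mm.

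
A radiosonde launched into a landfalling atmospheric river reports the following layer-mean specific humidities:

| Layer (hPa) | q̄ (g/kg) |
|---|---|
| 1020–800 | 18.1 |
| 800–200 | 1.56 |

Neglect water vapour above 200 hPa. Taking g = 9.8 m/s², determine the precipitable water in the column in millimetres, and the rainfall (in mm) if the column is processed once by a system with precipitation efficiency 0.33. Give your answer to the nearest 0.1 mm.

PW ≈ 50.2 mm; rainfall ≈ 16.6 mm

Precipitable water is the column-integrated vapour mass per unit area: PW = (1/g) Σ q̄ Δp, with q in kg/kg and Δp in Pa (1 kg/m² of water = 1 mm).
Layer 1020–800 hPa: Δp = 220 hPa = 22000 Pa, q̄ = 0.0181 kg/kg → 0.0181 × 22000 / 9.8 = 40.63 mm
Layer 800–200 hPa: Δp = 600 hPa = 60000 Pa, q̄ = 0.00156 kg/kg → 0.00156 × 60000 / 9.8 = 9.55 mm
PW = 40.63 + 9.55 = 50.18 ≈ 50.2 mm.
Rainfall = ε × PW = 0.33 × 50.2 = 16.6 mm.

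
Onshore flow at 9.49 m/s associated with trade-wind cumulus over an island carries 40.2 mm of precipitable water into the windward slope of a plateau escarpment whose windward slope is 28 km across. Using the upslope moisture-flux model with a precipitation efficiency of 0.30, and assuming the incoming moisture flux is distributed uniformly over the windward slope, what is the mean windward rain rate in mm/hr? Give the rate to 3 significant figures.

R ≈ 14.7 mm/hr

Incoming column moisture flux per unit ridge length: F = V × PW = 9.49 × 40.2 = 381.498 mm·m/s.
Spread over the 28 km slope with efficiency ε = 0.30: R = ε·F/W = 0.30 × 381.498 / 28000 m = 4.087e-03 mm/s.
R = 4.087e-03 × 3600 = 14.7 mm/hr.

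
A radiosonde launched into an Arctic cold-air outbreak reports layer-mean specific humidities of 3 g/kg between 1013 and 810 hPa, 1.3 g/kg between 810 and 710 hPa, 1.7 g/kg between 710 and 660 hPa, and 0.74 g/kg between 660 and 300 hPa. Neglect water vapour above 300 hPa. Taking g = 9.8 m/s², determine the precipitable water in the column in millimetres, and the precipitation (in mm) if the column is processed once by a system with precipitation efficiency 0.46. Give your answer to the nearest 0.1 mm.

PW ≈ 11.1 mm; precipitation ≈ 5.1 mm

Precipitable water is the column-integrated vapour mass per unit area: PW = (1/g) Σ q̄ Δp, with q in kg/kg and Δp in Pa (1 kg/m² of water = 1 mm).
Layer 1013–810 hPa: Δp = 203 hPa = 20300 Pa, q̄ = 0.003 kg/kg → 0.003 × 20300 / 9.8 = 6.21 mm
Layer 810–710 hPa: Δp = 100 hPa = 10000 Pa, q̄ = 0.0013 kg/kg → 0.0013 × 10000 / 9.8 = 1.33 mm
Layer 710–660 hPa: Δp = 50 hPa = 5000 Pa, q̄ = 0.0017 kg/kg → 0.0017 × 5000 / 9.8 = 0.87 mm
Layer 660–300 hPa: Δp = 360 hPa = 36000 Pa, q̄ = 0.00074 kg/kg → 0.00074 × 36000 / 9.8 = 2.72 mm
PW = 6.21 + 1.33 + 0.87 + 2.72 = 11.13 ≈ 11.1 mm.
Precipitation = ε × PW = 0.46 × 11.1 = 5.1 mm.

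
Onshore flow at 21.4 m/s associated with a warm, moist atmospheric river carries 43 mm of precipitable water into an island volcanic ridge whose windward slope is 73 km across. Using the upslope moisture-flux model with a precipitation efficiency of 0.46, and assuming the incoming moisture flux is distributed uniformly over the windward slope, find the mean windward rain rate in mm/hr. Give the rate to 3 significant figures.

Incoming column moisture flux per unit ridge length: F = V × PW = 21.4 × 43 = 920.2 mm·m/s.
Spread over the 73 km slope with efficiency ε = 0.46: R = ε·F/W = 0.46 × 920.2 / 73000 m = 5.799e-03 mm/s.
R = 5.799e-03 × 3600 = 20.9 mm/hr.

R ≈ 20.9 mm/hr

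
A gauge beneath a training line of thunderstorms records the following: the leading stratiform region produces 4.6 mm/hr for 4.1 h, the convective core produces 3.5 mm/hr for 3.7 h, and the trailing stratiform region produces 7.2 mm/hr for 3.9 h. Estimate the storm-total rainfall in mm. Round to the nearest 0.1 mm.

total ≈ 59.9 mm

Total = Σ Rᵢ Δtᵢ = 4.6 × 4.1 + 3.5 × 3.7 + 7.2 × 3.9
      = 18.86 + 12.95 + 28.08 = 59.9 mm.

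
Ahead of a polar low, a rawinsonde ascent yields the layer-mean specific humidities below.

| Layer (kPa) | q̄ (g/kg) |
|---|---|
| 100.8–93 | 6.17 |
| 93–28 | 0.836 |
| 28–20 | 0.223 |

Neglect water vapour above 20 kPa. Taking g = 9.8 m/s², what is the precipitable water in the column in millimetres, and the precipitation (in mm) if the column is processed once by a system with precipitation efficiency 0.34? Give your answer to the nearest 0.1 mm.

Precipitable water is the column-integrated vapour mass per unit area: PW = (1/g) Σ q̄ Δp, with q in kg/kg and Δp in Pa (1 kg/m² of water = 1 mm).
Layer 100.8–93 kPa: Δp = 78 hPa = 7800 Pa, q̄ = 0.00617 kg/kg → 0.00617 × 7800 / 9.8 = 4.91 mm
Layer 93–28 kPa: Δp = 650 hPa = 65000 Pa, q̄ = 0.000836 kg/kg → 0.000836 × 65000 / 9.8 = 5.54 mm
Layer 28–20 kPa: Δp = 80 hPa = 8000 Pa, q̄ = 0.000223 kg/kg → 0.000223 × 8000 / 9.8 = 0.18 mm
PW = 4.91 + 5.54 + 0.18 = 10.63 ≈ 10.6 mm.
Precipitation = ε × PW = 0.34 × 10.6 = 3.6 mm.

PW ≈ 10.6 mm; precipitation ≈ 3.6 mm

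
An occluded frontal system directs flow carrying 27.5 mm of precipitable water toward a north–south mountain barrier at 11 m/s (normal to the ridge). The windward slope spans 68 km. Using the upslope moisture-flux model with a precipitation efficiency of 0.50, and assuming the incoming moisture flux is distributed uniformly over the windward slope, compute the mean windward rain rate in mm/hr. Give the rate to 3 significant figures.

Incoming column moisture flux per unit ridge length: F = V × PW = 11 × 27.5 = 302.5 mm·m/s.
Spread over the 68 km slope with efficiency ε = 0.50: R = ε·F/W = 0.50 × 302.5 / 68000 m = 2.224e-03 mm/s.
R = 2.224e-03 × 3600 = 8.01 mm/hr.

R ≈ 8.01 mm/hr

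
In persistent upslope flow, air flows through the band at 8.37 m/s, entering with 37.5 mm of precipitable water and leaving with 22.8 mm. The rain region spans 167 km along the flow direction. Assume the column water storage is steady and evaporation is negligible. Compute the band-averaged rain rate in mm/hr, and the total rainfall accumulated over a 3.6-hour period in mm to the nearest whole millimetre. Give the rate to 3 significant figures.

R ≈ 2.65 mm/hr; total ≈ 10 mm

Column moisture flux per unit crosswind length is F = V × PW.
Inflow: F_in = 8.37 × 37.5 = 313.875 mm·m/s
Outflow: F_out = 8.37 × 22.8 = 190.836 mm·m/s
Steady-state rate R = (F_in − F_out)/L = (313.875 − 190.836) / 167000 m = 7.368e-04 mm/s.
R = 7.368e-04 × 3600 = 2.65 mm/hr.
Over 3.6 h: total = 2.65 × 3.6 = 9.54 ≈ 10 mm.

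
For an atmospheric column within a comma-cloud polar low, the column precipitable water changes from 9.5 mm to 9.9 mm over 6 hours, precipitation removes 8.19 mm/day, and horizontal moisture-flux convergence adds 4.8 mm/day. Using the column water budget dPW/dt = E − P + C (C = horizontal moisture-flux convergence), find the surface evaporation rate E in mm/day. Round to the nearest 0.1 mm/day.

dPW/dt = (9.9 − 9.5) mm / (6/24 day) = +1.600 mm/day.
E = dPW/dt + P − C = (+1.600) + 8.19 − (4.8) = 5.0 mm/day.

E ≈ 5.0 mm/day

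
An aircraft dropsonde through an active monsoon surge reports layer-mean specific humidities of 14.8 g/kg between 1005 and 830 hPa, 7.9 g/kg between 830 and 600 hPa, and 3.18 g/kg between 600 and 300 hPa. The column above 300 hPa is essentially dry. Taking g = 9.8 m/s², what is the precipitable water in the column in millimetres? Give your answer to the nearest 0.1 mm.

Precipitable water is the column-integrated vapour mass per unit area: PW = (1/g) Σ q̄ Δp, with q in kg/kg and Δp in Pa (1 kg/m² of water = 1 mm).
Layer 1005–830 hPa: Δp = 175 hPa = 17500 Pa, q̄ = 0.0148 kg/kg → 0.0148 × 17500 / 9.8 = 26.43 mm
Layer 830–600 hPa: Δp = 230 hPa = 23000 Pa, q̄ = 0.0079 kg/kg → 0.0079 × 23000 / 9.8 = 18.54 mm
Layer 600–300 hPa: Δp = 300 hPa = 30000 Pa, q̄ = 0.00318 kg/kg → 0.00318 × 30000 / 9.8 = 9.73 mm
PW = 26.43 + 18.54 + 9.73 = 54.70 ≈ 54.7 mm.

PW ≈ 54.7 mm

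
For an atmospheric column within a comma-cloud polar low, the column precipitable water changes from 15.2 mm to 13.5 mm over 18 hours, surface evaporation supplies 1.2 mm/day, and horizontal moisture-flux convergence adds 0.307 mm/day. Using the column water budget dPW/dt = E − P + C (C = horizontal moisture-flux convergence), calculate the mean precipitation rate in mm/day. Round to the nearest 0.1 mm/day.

dPW/dt = (13.5 − 15.2) mm / (18/24 day) = -2.267 mm/day.
P = E + C − dPW/dt = 1.2 + (0.307) − (-2.267) = 3.8 mm/day.

P ≈ 3.8 mm/day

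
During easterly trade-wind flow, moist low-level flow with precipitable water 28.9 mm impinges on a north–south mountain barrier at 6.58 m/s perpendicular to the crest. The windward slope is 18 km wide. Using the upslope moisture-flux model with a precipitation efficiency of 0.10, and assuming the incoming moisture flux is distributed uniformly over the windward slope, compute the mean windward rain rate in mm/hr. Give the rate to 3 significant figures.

Incoming column moisture flux per unit ridge length: F = V × PW = 6.58 × 28.9 = 190.162 mm·m/s.
Spread over the 18 km slope with efficiency ε = 0.10: R = ε·F/W = 0.10 × 190.162 / 18000 m = 1.056e-03 mm/s.
R = 1.056e-03 × 3600 = 3.80 mm/hr.

R ≈ 3.80 mm/hr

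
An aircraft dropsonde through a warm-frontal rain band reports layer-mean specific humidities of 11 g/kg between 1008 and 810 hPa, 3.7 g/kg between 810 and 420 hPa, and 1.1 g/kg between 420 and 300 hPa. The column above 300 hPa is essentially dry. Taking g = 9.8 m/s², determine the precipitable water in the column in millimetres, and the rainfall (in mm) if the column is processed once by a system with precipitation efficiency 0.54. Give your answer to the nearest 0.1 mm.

Precipitable water is the column-integrated vapour mass per unit area: PW = (1/g) Σ q̄ Δp, with q in kg/kg and Δp in Pa (1 kg/m² of water = 1 mm).
Layer 1008–810 hPa: Δp = 198 hPa = 19800 Pa, q̄ = 0.011 kg/kg → 0.011 × 19800 / 9.8 = 22.22 mm
Layer 810–420 hPa: Δp = 390 hPa = 39000 Pa, q̄ = 0.0037 kg/kg → 0.0037 × 39000 / 9.8 = 14.72 mm
Layer 420–300 hPa: Δp = 120 hPa = 12000 Pa, q̄ = 0.0011 kg/kg → 0.0011 × 12000 / 9.8 = 1.35 mm
PW = 22.22 + 14.72 + 1.35 = 38.29 ≈ 38.3 mm.
Rainfall = ε × PW = 0.54 × 38.3 = 20.7 mm.

PW ≈ 38.3 mm; rainfall ≈ 20.7 mm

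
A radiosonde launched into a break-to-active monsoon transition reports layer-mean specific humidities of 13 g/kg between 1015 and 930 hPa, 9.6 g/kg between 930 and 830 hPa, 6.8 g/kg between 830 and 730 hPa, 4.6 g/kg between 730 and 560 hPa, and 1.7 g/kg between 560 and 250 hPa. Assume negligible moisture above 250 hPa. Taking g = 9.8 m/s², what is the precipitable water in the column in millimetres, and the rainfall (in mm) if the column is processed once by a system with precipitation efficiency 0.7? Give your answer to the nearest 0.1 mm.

PW ≈ 41.4 mm; rainfall ≈ 29.0 mm

Precipitable water is the column-integrated vapour mass per unit area: PW = (1/g) Σ q̄ Δp, with q in kg/kg and Δp in Pa (1 kg/m² of water = 1 mm).
Layer 1015–930 hPa: Δp = 85 hPa = 8500 Pa, q̄ = 0.013 kg/kg → 0.013 × 8500 / 9.8 = 11.28 mm
Layer 930–830 hPa: Δp = 100 hPa = 10000 Pa, q̄ = 0.0096 kg/kg → 0.0096 × 10000 / 9.8 = 9.80 mm
Layer 830–730 hPa: Δp = 100 hPa = 10000 Pa, q̄ = 0.0068 kg/kg → 0.0068 × 10000 / 9.8 = 6.94 mm
Layer 730–560 hPa: Δp = 170 hPa = 17000 Pa, q̄ = 0.0046 kg/kg → 0.0046 × 17000 / 9.8 = 7.98 mm
Layer 560–250 hPa: Δp = 310 hPa = 31000 Pa, q̄ = 0.0017 kg/kg → 0.0017 × 31000 / 9.8 = 5.38 mm
PW = 11.28 + 9.80 + 6.94 + 7.98 + 5.38 = 41.38 ≈ 41.4 mm.
Rainfall = ε × PW = 0.7 × 41.4 = 29.0 mm.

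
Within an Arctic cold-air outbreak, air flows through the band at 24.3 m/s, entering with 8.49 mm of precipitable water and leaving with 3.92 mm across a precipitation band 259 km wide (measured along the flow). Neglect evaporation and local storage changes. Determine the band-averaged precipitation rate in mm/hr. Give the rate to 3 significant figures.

R ≈ 1.54 mm/hr

Column moisture flux per unit crosswind length is F = V × PW.
Inflow: F_in = 24.3 × 8.49 = 206.307 mm·m/s
Outflow: F_out = 24.3 × 3.92 = 95.256 mm·m/s
Steady-state rate R = (F_in − F_out)/L = (206.307 − 95.256) / 259000 m = 4.288e-04 mm/s.
R = 4.288e-04 × 3600 = 1.54 mm/hr.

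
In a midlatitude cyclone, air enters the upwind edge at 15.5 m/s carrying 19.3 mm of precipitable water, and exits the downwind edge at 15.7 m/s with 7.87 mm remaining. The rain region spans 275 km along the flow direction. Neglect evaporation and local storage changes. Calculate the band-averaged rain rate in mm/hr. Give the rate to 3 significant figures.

R ≈ 2.30 mm/hr

Column moisture flux per unit crosswind length is F = V × PW.
Inflow: F_in = 15.5 × 19.3 = 299.15 mm·m/s
Outflow: F_out = 15.7 × 7.87 = 123.559 mm·m/s
Steady-state rate R = (F_in − F_out)/L = (299.15 − 123.559) / 275000 m = 6.385e-04 mm/s.
R = 6.385e-04 × 3600 = 2.30 mm/hr.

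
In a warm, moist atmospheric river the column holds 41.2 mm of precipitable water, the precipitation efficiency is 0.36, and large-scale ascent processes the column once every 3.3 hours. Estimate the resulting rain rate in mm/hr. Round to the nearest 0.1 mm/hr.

Each overturning extracts ε × PW = 0.36 × 41.2 = 14.832 mm.
Rate = ε·PW / τ = 14.832 / 3.3 h = 4.5 mm/hr.

R ≈ 4.5 mm/hr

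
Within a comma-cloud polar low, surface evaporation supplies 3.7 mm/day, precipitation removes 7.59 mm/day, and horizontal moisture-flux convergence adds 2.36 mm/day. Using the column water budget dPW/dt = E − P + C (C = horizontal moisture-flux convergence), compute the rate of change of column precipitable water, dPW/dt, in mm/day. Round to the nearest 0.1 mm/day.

dPW/dt ≈ -1.5 mm/day

dPW/dt = E − P + C = 3.7 − 7.59 + (2.36) = -1.5 mm/day.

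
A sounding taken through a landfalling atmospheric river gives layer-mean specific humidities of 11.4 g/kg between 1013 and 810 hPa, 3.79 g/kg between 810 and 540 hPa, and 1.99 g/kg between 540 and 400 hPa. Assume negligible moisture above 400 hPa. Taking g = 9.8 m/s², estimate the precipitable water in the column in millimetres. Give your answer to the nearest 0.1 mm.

PW ≈ 36.9 mm

Precipitable water is the column-integrated vapour mass per unit area: PW = (1/g) Σ q̄ Δp, with q in kg/kg and Δp in Pa (1 kg/m² of water = 1 mm).
Layer 1013–810 hPa: Δp = 203 hPa = 20300 Pa, q̄ = 0.0114 kg/kg → 0.0114 × 20300 / 9.8 = 23.61 mm
Layer 810–540 hPa: Δp = 270 hPa = 27000 Pa, q̄ = 0.00379 kg/kg → 0.00379 × 27000 / 9.8 = 10.44 mm
Layer 540–400 hPa: Δp = 140 hPa = 14000 Pa, q̄ = 0.00199 kg/kg → 0.00199 × 14000 / 9.8 = 2.84 mm
PW = 23.61 + 10.44 + 2.84 = 36.89 ≈ 36.9 mm.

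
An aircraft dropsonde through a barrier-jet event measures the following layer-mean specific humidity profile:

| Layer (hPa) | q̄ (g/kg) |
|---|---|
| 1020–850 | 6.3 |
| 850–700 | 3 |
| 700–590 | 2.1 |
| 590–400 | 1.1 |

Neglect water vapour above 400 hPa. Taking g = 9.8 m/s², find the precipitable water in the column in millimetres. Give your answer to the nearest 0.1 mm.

PW ≈ 20.0 mm

Precipitable water is the column-integrated vapour mass per unit area: PW = (1/g) Σ q̄ Δp, with q in kg/kg and Δp in Pa (1 kg/m² of water = 1 mm).
Layer 1020–850 hPa: Δp = 170 hPa = 17000 Pa, q̄ = 0.0063 kg/kg → 0.0063 × 17000 / 9.8 = 10.93 mm
Layer 850–700 hPa: Δp = 150 hPa = 15000 Pa, q̄ = 0.003 kg/kg → 0.003 × 15000 / 9.8 = 4.59 mm
Layer 700–590 hPa: Δp = 110 hPa = 11000 Pa, q̄ = 0.0021 kg/kg → 0.0021 × 11000 / 9.8 = 2.36 mm
Layer 590–400 hPa: Δp = 190 hPa = 19000 Pa, q̄ = 0.0011 kg/kg → 0.0011 × 19000 / 9.8 = 2.13 mm
PW = 10.93 + 4.59 + 2.36 + 2.13 = 20.01 ≈ 20.0 mm.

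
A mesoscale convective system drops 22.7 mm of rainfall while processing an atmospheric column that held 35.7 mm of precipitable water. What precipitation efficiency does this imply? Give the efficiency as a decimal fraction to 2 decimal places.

ε ≈ 0.64

ε = rainfall / PW = 22.7 / 35.7 = 0.64.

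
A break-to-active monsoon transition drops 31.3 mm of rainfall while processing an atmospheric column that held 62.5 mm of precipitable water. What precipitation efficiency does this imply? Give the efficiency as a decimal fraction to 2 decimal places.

ε ≈ 0.50

ε = rainfall / PW = 31.3 / 62.5 = 0.50.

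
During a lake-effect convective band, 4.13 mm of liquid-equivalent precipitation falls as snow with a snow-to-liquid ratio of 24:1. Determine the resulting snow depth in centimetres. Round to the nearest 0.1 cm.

snow depth ≈ 9.9 cm

Snow depth = liquid × ratio = 4.13 mm × 24 = 99.12 mm = 9.9 cm.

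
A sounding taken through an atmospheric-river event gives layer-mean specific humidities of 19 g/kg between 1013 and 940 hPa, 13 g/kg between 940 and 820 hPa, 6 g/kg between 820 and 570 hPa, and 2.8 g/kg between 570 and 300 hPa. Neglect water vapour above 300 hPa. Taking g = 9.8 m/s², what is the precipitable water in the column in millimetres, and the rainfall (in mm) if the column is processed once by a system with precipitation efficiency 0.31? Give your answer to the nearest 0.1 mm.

Precipitable water is the column-integrated vapour mass per unit area: PW = (1/g) Σ q̄ Δp, with q in kg/kg and Δp in Pa (1 kg/m² of water = 1 mm).
Layer 1013–940 hPa: Δp = 73 hPa = 7300 Pa, q̄ = 0.019 kg/kg → 0.019 × 7300 / 9.8 = 14.15 mm
Layer 940–820 hPa: Δp = 120 hPa = 12000 Pa, q̄ = 0.013 kg/kg → 0.013 × 12000 / 9.8 = 15.92 mm
Layer 820–570 hPa: Δp = 250 hPa = 25000 Pa, q̄ = 0.006 kg/kg → 0.006 × 25000 / 9.8 = 15.31 mm
Layer 570–300 hPa: Δp = 270 hPa = 27000 Pa, q̄ = 0.0028 kg/kg → 0.0028 × 27000 / 9.8 = 7.71 mm
PW = 14.15 + 15.92 + 15.31 + 7.71 = 53.09 ≈ 53.1 mm.
Rainfall = ε × PW = 0.31 × 53.1 = 16.5 mm.

PW ≈ 53.1 mm; rainfall ≈ 16.5 mm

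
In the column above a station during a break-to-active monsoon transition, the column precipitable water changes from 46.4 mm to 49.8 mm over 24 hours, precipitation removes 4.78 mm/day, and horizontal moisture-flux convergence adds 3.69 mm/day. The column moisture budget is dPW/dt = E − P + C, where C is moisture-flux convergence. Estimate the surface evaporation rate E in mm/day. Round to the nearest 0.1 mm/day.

E ≈ 4.5 mm/day

dPW/dt = (49.8 − 46.4) mm / (24/24 day) = +3.400 mm/day.
E = dPW/dt + P − C = (+3.400) + 4.78 − (3.69) = 4.5 mm/day.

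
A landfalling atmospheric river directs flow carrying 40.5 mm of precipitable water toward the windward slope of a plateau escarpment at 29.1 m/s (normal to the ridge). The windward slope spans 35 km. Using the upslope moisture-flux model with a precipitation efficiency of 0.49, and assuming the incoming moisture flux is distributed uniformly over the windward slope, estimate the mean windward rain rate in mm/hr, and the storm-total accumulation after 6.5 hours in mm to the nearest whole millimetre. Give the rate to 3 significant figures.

R ≈ 59.4 mm/hr; total ≈ 386 mm

Incoming column moisture flux per unit ridge length: F = V × PW = 29.1 × 40.5 = 1178.55 mm·m/s.
Spread over the 35 km slope with efficiency ε = 0.49: R = ε·F/W = 0.49 × 1178.55 / 35000 m = 1.650e-02 mm/s.
R = 1.650e-02 × 3600 = 59.4 mm/hr.
Over 6.5 h: total = 59.4 × 6.5 = 386.1 ≈ 386 mm.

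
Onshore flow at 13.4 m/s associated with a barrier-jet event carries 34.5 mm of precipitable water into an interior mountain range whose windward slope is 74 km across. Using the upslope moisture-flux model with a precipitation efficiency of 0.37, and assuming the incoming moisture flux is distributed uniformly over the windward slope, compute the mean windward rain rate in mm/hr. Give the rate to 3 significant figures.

R ≈ 8.32 mm/hr

Incoming column moisture flux per unit ridge length: F = V × PW = 13.4 × 34.5 = 462.3 mm·m/s.
Spread over the 74 km slope with efficiency ε = 0.37: R = ε·F/W = 0.37 × 462.3 / 74000 m = 2.312e-03 mm/s.
R = 2.312e-03 × 3600 = 8.32 mm/hr.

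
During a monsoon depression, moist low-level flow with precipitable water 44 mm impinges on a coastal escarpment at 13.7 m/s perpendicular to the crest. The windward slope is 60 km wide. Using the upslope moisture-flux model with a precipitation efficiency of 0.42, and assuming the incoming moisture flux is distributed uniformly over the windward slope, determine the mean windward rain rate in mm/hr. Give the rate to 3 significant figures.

Incoming column moisture flux per unit ridge length: F = V × PW = 13.7 × 44 = 602.8 mm·m/s.
Spread over the 60 km slope with efficiency ε = 0.42: R = ε·F/W = 0.42 × 602.8 / 60000 m = 4.220e-03 mm/s.
R = 4.220e-03 × 3600 = 15.2 mm/hr.

R ≈ 15.2 mm/hr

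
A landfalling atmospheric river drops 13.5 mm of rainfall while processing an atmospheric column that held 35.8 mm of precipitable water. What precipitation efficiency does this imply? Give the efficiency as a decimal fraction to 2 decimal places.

ε = rainfall / PW = 13.5 / 35.8 = 0.38.

ε ≈ 0.38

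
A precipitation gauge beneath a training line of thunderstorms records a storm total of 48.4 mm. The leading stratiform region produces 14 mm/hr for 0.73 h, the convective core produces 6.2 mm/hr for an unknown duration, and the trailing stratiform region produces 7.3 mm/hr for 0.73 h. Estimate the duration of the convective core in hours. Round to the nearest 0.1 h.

Known phases: 14 × 0.73 + 7.3 × 0.73 = 10.22 + 5.329 = 15.549 mm.
Remaining depth = 48.4 − 15.549 = 32.851 mm.
Duration = 32.851 / 6.2 = 5.3 h.

duration ≈ 5.3 h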